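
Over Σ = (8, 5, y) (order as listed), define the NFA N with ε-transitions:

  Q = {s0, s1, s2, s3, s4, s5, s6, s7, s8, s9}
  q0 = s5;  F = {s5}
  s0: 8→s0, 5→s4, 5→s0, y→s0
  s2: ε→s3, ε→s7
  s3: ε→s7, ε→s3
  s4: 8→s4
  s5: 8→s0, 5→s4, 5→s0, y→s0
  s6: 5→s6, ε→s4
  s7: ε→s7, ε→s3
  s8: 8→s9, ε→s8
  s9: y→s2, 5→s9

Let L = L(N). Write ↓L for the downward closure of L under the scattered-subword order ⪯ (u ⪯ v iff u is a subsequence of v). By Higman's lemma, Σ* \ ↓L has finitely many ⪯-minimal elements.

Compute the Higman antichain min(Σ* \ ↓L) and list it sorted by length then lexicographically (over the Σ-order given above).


Antichain: [8, 5, y].

|Q|=10, |F|=1, |δ|=21 (8 ε).
min D↑ (2 st, q0=0, F={1}): 0:8→1,5→1,y→1 1:8→1,5→1,y→1.
'8': |S_i|=[3, 2] end={s0,s4} rej; 1/1 single-dels accept.
'5': run [3, 2] end={s0,s4} — reject; 1/1 del acc.
'y': N↓-sim [3, 2] end={s0,s4} ∉↓L; 1/1 del acc.
3 minimals (antichain).


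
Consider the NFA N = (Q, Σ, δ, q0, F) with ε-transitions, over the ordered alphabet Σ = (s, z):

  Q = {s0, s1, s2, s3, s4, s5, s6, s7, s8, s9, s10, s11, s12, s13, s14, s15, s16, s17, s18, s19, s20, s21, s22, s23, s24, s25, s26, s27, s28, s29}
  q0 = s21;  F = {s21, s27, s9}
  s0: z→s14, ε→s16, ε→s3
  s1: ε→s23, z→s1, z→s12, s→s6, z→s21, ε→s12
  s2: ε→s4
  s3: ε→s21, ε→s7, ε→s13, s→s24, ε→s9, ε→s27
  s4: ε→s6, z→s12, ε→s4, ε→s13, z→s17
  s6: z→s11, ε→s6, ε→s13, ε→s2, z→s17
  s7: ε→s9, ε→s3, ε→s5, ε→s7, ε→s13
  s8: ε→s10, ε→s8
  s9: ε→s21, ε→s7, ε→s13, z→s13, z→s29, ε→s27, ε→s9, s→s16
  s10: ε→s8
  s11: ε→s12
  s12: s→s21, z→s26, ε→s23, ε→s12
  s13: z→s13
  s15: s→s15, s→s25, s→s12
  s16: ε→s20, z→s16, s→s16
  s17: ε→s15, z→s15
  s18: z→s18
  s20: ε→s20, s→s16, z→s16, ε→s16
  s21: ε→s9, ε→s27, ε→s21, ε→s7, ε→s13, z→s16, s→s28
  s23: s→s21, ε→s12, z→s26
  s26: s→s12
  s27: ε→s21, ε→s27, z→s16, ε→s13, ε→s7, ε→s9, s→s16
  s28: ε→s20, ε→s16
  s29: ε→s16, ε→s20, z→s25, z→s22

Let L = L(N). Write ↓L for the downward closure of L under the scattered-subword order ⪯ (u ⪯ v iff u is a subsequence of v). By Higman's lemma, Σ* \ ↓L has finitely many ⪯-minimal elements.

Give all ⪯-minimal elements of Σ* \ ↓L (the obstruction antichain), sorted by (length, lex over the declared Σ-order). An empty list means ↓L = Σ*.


|Q|=30, |F|=3, |δ|=85 (51 ε).
min D↑ (2 st, q0=0, F={1}): 0:s→1,z→1 1:s→1,z→1 [Hopcroft].
's': run [14, 4] end={s16,s20,s24,s28} — reject; 1/1 del acc.
'z': |S_i|=[14, 6] end={s13,s16,s20,s22,s25,s29} — reject; 1/1 single-dels accept.
2 words, ⪯-incomp.

A = [s, z].


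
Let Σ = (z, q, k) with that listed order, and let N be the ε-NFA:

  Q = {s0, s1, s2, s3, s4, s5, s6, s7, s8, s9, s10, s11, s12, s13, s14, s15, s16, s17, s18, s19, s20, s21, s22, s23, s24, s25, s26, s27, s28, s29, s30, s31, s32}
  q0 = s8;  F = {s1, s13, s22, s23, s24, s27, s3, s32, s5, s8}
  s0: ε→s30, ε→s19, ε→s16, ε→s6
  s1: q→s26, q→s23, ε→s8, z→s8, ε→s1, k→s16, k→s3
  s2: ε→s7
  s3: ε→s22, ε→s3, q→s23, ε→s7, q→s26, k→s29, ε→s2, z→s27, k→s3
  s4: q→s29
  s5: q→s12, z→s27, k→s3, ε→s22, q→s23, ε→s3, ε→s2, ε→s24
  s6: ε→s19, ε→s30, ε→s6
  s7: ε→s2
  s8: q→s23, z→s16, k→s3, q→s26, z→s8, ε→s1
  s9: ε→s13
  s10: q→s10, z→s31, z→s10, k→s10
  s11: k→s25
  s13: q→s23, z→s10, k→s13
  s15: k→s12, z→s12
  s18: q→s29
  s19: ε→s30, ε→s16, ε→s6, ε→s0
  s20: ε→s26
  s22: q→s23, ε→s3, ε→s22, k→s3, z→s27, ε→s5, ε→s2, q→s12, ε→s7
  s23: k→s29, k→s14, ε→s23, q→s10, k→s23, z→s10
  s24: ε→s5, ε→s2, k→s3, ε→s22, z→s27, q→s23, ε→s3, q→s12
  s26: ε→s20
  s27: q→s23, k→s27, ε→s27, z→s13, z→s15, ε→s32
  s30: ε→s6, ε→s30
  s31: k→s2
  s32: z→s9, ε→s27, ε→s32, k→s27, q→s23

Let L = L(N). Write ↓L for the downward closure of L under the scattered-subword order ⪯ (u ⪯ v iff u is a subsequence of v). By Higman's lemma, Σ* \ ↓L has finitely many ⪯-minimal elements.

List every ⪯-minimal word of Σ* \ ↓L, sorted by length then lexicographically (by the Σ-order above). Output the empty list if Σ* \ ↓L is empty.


|Q|=33, |F|=10, |δ|=95 (43 ε).
min D↑ (6 st, q0=0, F={3}): 0:z→0,q→1,k→2 1:z→3,q→3,k→1 2:z→4,q→1,k→2 3:z→3,q→3,k→3 4:z→5,q→1,k→4 5:z→3,q→1,k→5 [Hopcroft].
'qz': |S_i|=[22, 10, 4] end={s10,s2,s31,s7} — reject; 2/2 deletions ∈↓L.
'qq': run [22, 10, 4] end={s10,s2,s31,s7} ∉↓L; 2/2 single-dels accept.
'kzzz': N↓-sim [22, 20, 13, 11, 5] end={s10,s12,s2,s31,s7} — reject; 4/4 del acc.
3 obstructions.

min(Σ*\↓L) = [qz, qq, kzzz].


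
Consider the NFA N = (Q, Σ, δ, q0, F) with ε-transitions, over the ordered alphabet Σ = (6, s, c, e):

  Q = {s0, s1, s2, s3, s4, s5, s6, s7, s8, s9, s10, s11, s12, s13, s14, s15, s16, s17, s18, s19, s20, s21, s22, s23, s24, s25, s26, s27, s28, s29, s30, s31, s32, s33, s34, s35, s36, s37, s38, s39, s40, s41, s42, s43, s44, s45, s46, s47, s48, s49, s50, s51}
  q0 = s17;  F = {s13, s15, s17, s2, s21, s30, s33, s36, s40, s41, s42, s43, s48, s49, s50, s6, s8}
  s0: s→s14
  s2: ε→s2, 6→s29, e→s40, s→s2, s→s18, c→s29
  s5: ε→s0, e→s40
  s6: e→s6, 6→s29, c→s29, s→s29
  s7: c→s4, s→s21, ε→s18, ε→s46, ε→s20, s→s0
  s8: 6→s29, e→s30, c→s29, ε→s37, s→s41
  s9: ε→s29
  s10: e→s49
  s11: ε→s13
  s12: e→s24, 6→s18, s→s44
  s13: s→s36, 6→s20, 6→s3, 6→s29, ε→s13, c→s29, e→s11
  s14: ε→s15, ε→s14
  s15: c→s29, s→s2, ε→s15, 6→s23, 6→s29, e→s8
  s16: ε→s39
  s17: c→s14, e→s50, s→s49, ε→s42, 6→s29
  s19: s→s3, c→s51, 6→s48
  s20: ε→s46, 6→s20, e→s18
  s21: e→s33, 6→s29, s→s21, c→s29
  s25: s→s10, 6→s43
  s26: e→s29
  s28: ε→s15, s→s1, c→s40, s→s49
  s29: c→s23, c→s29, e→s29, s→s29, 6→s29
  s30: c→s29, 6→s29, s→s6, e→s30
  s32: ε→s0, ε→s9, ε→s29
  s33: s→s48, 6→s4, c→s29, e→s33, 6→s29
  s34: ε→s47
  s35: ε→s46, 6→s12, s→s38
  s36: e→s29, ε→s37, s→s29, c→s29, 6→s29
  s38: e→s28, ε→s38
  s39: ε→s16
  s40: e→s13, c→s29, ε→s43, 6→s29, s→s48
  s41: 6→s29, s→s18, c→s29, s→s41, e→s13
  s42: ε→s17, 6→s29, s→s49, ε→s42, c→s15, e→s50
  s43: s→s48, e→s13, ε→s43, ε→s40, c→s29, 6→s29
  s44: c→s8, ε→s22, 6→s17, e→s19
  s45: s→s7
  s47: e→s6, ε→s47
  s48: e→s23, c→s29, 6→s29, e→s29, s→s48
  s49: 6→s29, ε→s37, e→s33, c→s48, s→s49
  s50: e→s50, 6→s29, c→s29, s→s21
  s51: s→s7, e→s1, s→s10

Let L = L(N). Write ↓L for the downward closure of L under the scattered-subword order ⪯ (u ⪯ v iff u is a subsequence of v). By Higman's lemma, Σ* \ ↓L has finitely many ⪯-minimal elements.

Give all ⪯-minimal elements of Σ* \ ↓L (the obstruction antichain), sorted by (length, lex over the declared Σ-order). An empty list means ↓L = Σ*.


|Q|=52, |F|=17, |δ|=143 (32 ε).
min D↑ (16 st, q0=0, F={1}): 0:6→1,s→2,c→3,e→4 1:6→1,s→1,c→1,e→1 2:6→1,s→2,c→5,e→6 3:6→1,s→7,c→1,e→8 4:6→1,s→9,c→1,e→4 5:6→1,s→5,c→1,e→1 6:6→1,s→5,c→1,e→6 7:6→1,s→7,c→1,e→10 8:6→1,s→11,c→1,e→12 9:6→1,s→9,c→1,e→6 10:6→1,s→5,c→1,e→13 11:6→1,s→11,c→1,e→13 12:6→1,s→14,c→1,e→12 13:6→1,s→15,c→1,e→13 14:6→1,s→1,c→1,e→14 15:6→1,s→1,c→1,e→1 (ε-aug+det+¬).
'6': |S_i|=[27, 7] end={s18,s20,s23,s29,s3,s4,s46} — reject; 1/1 single-dels accept.
'cc': N↓-sim [27, 20, 2] end={s23,s29} ∉↓L; 2/2 deletions ∈↓L.
'ec': run [27, 21, 2] end={s23,s29} — reject; 2/2 deletions ∈↓L.
'sce': |S_i|=[27, 20, 3, 2] end={s23,s29} rej; 3/3 deletions ∈↓L.
'sese': |S_i|=[27, 20, 16, 5, 2] end={s23,s29} ∉↓L; 4/4 single-dels accept.
'ceess': N↓-sim [27, 20, 17, 12, 5, 2] end={s23,s29} rej; 5/5 del acc.
6 words, ⪯-incomp.

A = [6, cc, ec, sce, sese, ceess].


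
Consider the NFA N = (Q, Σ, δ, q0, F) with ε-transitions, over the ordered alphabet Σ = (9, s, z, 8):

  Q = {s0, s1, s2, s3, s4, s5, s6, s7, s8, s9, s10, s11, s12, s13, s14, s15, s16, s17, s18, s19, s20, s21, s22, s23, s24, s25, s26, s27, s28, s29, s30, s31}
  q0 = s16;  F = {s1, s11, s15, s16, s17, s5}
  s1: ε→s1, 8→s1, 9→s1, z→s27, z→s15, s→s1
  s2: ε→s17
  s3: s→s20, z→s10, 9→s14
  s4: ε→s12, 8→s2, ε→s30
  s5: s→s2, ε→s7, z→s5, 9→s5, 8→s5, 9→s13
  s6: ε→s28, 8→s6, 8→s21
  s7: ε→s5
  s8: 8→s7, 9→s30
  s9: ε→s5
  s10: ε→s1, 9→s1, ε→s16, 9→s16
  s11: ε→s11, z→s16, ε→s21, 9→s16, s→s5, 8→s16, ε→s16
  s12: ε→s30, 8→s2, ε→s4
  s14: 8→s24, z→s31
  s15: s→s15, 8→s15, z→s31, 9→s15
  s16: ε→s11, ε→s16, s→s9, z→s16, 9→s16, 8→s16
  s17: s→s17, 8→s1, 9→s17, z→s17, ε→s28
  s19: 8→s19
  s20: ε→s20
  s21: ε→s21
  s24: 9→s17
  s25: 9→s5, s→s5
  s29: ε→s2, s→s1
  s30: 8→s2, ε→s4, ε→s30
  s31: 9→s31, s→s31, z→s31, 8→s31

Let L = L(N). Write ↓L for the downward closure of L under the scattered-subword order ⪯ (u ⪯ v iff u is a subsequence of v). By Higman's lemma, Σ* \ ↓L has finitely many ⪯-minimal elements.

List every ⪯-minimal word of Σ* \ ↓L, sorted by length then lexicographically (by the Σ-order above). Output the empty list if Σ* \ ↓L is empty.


|Q|=32, |F|=6, |δ|=72 (23 ε).
min D↑ (6 st, q0=0, F={5}): 0:9→0,s→1,z→0,8→0 1:9→1,s→2,z→1,8→1 2:9→2,s→2,z→2,8→3 3:9→3,s→3,z→4,8→3 4:9→4,s→4,z→5,8→4 5:9→5,s→5,z→5,8→5.
'ss8zz': N↓-sim [14, 11, 7, 4, 3, 1] end={s31} ∉↓L; 5/5 single-dels accept.
1 words, ⪯-incomp.

A = [ss8zz].


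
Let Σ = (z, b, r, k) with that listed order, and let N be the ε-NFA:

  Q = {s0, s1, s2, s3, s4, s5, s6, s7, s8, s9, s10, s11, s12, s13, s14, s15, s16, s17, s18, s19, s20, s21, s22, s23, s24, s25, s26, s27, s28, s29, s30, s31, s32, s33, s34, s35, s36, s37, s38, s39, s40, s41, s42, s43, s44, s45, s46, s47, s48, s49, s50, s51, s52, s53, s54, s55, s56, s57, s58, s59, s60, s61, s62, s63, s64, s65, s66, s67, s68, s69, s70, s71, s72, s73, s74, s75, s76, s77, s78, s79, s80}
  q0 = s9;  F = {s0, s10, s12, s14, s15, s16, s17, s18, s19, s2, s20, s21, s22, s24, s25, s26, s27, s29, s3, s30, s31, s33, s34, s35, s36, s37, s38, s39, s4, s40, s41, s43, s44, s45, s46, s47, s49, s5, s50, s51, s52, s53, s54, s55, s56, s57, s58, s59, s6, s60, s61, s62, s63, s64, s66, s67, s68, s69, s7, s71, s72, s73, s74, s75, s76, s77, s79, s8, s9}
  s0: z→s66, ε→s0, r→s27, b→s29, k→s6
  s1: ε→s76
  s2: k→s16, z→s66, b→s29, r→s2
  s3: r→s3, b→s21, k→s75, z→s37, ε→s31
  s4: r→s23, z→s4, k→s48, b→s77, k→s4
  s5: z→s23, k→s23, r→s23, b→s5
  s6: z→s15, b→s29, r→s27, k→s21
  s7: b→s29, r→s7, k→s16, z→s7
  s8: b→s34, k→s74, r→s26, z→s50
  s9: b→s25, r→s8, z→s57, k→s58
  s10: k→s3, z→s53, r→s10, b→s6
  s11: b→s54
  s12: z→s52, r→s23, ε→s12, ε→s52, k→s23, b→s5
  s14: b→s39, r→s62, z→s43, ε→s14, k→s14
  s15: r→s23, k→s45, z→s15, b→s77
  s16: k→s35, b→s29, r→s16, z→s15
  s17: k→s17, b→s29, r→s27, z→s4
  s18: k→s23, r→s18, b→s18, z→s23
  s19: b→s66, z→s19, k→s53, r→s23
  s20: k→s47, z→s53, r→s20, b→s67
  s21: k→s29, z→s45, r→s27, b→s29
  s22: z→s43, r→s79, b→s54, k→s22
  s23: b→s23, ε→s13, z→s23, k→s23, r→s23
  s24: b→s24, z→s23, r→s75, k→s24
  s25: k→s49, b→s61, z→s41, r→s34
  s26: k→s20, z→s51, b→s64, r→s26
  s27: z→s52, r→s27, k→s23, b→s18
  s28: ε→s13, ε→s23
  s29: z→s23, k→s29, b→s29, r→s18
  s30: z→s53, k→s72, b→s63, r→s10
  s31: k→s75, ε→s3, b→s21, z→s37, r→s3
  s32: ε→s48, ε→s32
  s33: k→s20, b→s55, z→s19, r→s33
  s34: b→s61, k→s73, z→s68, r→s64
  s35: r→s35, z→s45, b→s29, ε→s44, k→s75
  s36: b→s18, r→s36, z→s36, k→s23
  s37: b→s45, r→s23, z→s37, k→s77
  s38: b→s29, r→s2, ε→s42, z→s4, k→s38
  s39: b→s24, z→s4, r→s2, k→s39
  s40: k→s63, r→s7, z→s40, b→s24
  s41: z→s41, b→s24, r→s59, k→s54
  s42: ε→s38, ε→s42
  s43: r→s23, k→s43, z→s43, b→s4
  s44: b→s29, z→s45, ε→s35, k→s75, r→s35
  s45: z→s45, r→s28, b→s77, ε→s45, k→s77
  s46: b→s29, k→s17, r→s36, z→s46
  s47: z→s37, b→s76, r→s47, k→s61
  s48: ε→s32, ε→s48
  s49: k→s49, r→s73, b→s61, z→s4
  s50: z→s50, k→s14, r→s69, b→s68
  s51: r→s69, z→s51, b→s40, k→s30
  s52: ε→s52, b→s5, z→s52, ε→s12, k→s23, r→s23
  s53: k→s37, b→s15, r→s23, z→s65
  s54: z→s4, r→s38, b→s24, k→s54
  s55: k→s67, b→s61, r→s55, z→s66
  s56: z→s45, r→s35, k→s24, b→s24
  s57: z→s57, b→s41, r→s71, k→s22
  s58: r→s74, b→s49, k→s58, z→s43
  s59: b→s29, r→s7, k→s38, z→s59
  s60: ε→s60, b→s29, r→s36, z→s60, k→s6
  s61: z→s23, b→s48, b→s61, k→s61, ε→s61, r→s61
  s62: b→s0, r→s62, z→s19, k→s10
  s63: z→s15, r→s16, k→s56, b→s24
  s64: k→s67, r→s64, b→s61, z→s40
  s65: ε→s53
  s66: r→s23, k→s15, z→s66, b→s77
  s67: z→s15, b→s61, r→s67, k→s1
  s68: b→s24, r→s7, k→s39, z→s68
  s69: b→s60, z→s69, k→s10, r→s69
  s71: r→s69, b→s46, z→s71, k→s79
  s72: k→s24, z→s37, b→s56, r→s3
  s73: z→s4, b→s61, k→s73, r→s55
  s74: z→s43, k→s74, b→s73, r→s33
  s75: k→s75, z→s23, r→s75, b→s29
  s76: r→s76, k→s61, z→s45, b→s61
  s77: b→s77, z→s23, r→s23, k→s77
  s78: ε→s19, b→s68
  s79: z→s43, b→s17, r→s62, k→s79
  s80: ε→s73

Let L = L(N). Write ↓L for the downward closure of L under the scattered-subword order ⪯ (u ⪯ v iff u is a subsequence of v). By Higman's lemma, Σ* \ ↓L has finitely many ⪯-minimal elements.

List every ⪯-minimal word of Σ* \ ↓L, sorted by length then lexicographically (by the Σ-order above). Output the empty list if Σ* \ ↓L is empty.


|Q|=81, |F|=69, |δ|=311 (27 ε).
min D↑ (67 st, q0=0, F={21}): 0:z→1,b→2,r→3,k→4 1:z→1,b→5,r→6,k→7 2:z→5,b→8,r→9,k→10 3:z→11,b→9,r→12,k→13 4:z→14,b→10,r→13,k→4 5:z→5,b→15,r→16,k→17 6:z→6,b→18,r→19,k→20 7:z→14,b→17,r→20,k→7 8:z→21,b→8,r→8,k→8 9:z→22,b→8,r→23,k→24 10:z→25,b→8,r→24,k→10 11:z→11,b→22,r→19,k→26 12:z→27,b→23,r→12,k→28 13:z→14,b→24,r→29,k→13 14:z→14,b→25,r→21,k→14 15:z→21,b→15,r→30,k→15 16:z→16,b→31,r→32,k→33 17:z→25,b→15,r→33,k→17 18:z→18,b→31,r→34,k→35 19:z→19,b→36,r→19,k→37 20:z→14,b→35,r→38,k→20 21:z→21,b→21,r→21,k→21 22:z→22,b→15,r→32,k→39 23:z→40,b→8,r→23,k→41 24:z→25,b→8,r→42,k→24 25:z→25,b→43,r→21,k→25 26:z→14,b→39,r→38,k→26 27:z→27,b→40,r→19,k→44 28:z→45,b→41,r→28,k→46 29:z→47,b→42,r→29,k→28 30:z→21,b→31,r→30,k→30 31:z→21,b→31,r→48,k→31 32:z→32,b→31,r→32,k→49 33:z→25,b→31,r→50,k→33 34:z→34,b→48,r→34,k→21 35:z→25,b→31,r→51,k→35 36:z→36,b→31,r→34,k→52 37:z→45,b→52,r→37,k→53 38:z→47,b→54,r→38,k→37 39:z→25,b→15,r→50,k→39 40:z→40,b→15,r→32,k→55 41:z→56,b→8,r→41,k→57 42:z→58,b→8,r→42,k→41 43:z→21,b→43,r→21,k→43 44:z→45,b→55,r→37,k→59 45:z→45,b→56,r→21,k→60 46:z→60,b→57,r→46,k→8 47:z→47,b→58,r→21,k→45 48:z→21,b→48,r→48,k→21 49:z→56,b→31,r→49,k→61 50:z→58,b→31,r→50,k→49 51:z→62,b→48,r→51,k→21 52:z→56,b→31,r→51,k→63 53:z→60,b→63,r→53,k→30 54:z→58,b→31,r→51,k→52 55:z→56,b→15,r→49,k→64 56:z→56,b→43,r→21,k→65 57:z→65,b→8,r→57,k→8 58:z→58,b→43,r→21,k→56 59:z→60,b→64,r→53,k→15 60:z→60,b→65,r→21,k→43 61:z→65,b→31,r→61,k→30 62:z→62,b→66,r→21,k→21 63:z→65,b→31,r→51,k→31 64:z→65,b→15,r→61,k→15 65:z→65,b→43,r→21,k→43 66:z→21,b→66,r→21,k→21 [Hopcroft].
'bbz': run [77, 50, 11, 2] end={s13,s23} ∉↓L; 3/3 del acc.
'kzr': N↓-sim [77, 58, 18, 3] end={s13,s23,s28} rej; 3/3 deletions ∈↓L.
'zrbrk': run [77, 59, 44, 23, 9, 2] end={s13,s23} — reject; 5/5 del acc.
'rrkkkz': |S_i|=[77, 69, 52, 37, 27, 10, 2] end={s13,s23} rej; 6/6 deletions ∈↓L.
4 words, ⪯-incomp.

min(Σ*\↓L) = [bbz, kzr, zrbrk, rrkkkz].


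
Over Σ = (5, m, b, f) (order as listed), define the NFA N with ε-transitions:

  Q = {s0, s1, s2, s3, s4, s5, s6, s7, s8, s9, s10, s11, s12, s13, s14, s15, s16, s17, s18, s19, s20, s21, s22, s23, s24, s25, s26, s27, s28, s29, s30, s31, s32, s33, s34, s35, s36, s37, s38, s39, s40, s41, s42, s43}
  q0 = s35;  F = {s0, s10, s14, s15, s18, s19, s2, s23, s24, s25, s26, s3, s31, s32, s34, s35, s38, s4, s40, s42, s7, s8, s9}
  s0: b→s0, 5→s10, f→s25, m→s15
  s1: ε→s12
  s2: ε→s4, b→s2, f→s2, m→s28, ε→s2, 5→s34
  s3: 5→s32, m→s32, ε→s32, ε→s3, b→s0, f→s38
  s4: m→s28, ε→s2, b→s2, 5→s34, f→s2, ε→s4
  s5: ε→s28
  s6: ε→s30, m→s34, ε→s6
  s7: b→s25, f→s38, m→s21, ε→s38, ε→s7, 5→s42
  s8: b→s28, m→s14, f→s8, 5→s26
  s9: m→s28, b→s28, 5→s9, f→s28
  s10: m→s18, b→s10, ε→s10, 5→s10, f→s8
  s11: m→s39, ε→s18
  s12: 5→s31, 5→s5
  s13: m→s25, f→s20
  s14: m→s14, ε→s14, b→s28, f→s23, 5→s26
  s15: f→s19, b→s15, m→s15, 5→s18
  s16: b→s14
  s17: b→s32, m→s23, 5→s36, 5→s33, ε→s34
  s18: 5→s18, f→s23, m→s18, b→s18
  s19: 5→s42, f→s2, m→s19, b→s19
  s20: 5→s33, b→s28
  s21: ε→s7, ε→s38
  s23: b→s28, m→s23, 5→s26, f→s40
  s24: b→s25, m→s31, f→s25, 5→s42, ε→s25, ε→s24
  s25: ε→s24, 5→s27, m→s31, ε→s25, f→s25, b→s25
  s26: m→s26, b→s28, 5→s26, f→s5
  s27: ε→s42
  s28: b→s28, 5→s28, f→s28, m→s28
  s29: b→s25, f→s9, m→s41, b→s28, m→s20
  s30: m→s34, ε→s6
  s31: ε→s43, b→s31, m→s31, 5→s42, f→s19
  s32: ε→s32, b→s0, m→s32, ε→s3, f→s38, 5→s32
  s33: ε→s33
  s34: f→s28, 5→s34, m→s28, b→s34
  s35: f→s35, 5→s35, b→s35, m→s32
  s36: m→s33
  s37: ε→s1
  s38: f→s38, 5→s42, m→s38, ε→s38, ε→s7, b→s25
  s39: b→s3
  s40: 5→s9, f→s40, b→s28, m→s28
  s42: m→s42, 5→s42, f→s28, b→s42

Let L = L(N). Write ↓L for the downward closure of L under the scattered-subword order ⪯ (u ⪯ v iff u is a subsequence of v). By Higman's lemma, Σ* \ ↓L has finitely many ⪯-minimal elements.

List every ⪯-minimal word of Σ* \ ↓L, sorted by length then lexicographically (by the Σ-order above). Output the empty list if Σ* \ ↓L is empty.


min(Σ*\↓L) = [mf5f, mb5fb, mbmffm].

|Q|=44, |F|=23, |δ|=148 (31 ε).
min D↑ (20 st, q0=0, F={12}): 0:5→0,m→1,b→0,f→0 1:5→1,m→1,b→2,f→3 2:5→4,m→5,b→2,f→6 3:5→7,m→3,b→6,f→3 4:5→4,m→8,b→4,f→9 5:5→8,m→5,b→5,f→10 6:5→7,m→11,b→6,f→6 7:5→7,m→7,b→7,f→12 8:5→8,m→8,b→8,f→13 9:5→14,m→15,b→12,f→9 10:5→7,m→10,b→10,f→16 11:5→7,m→11,b→11,f→10 12:5→12,m→12,b→12,f→12 13:5→14,m→13,b→12,f→17 14:5→14,m→14,b→12,f→12 15:5→14,m→15,b→12,f→13 16:5→18,m→12,b→16,f→16 17:5→19,m→12,b→12,f→17 18:5→18,m→12,b→18,f→12 19:5→19,m→12,b→12,f→12 [Hopcroft].
'mf5f': run [28, 27, 21, 7, 2] end={s28,s5} — reject; 4/4 deletions ∈↓L.
'mb5fb': run [28, 27, 22, 13, 8, 1] end={s28} rej; 5/5 del acc.
'mbmffm': run [28, 27, 22, 16, 11, 7, 1] end={s28} ∉↓L; 6/6 deletions ∈↓L.
3 words, ⪯-incomp.


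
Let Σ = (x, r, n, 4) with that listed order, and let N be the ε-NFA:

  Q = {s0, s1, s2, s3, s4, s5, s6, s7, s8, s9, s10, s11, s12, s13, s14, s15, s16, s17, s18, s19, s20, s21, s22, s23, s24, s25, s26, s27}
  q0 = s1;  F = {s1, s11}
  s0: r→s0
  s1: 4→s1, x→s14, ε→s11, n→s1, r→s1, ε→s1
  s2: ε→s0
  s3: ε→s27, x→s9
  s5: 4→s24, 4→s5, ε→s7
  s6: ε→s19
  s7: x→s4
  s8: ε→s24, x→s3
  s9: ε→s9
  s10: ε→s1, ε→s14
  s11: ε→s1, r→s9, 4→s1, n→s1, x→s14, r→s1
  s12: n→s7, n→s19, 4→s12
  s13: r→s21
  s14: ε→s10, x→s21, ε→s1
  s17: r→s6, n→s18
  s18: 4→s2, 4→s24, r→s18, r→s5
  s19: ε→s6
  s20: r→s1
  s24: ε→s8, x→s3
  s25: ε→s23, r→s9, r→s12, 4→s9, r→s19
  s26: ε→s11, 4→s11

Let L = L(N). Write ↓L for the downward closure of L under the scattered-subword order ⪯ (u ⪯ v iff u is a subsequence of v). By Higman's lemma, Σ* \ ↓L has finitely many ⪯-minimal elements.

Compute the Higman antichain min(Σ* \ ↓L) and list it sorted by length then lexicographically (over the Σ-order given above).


|Q|=28, |F|=2, |δ|=50 (17 ε).
min D↑ (1 st, q0=0, F={}): 0:x→0,r→0,n→0,4→0 [Hopcroft].
L(D↑) = ∅; no obstructions.

min(Σ*\↓L) = [].


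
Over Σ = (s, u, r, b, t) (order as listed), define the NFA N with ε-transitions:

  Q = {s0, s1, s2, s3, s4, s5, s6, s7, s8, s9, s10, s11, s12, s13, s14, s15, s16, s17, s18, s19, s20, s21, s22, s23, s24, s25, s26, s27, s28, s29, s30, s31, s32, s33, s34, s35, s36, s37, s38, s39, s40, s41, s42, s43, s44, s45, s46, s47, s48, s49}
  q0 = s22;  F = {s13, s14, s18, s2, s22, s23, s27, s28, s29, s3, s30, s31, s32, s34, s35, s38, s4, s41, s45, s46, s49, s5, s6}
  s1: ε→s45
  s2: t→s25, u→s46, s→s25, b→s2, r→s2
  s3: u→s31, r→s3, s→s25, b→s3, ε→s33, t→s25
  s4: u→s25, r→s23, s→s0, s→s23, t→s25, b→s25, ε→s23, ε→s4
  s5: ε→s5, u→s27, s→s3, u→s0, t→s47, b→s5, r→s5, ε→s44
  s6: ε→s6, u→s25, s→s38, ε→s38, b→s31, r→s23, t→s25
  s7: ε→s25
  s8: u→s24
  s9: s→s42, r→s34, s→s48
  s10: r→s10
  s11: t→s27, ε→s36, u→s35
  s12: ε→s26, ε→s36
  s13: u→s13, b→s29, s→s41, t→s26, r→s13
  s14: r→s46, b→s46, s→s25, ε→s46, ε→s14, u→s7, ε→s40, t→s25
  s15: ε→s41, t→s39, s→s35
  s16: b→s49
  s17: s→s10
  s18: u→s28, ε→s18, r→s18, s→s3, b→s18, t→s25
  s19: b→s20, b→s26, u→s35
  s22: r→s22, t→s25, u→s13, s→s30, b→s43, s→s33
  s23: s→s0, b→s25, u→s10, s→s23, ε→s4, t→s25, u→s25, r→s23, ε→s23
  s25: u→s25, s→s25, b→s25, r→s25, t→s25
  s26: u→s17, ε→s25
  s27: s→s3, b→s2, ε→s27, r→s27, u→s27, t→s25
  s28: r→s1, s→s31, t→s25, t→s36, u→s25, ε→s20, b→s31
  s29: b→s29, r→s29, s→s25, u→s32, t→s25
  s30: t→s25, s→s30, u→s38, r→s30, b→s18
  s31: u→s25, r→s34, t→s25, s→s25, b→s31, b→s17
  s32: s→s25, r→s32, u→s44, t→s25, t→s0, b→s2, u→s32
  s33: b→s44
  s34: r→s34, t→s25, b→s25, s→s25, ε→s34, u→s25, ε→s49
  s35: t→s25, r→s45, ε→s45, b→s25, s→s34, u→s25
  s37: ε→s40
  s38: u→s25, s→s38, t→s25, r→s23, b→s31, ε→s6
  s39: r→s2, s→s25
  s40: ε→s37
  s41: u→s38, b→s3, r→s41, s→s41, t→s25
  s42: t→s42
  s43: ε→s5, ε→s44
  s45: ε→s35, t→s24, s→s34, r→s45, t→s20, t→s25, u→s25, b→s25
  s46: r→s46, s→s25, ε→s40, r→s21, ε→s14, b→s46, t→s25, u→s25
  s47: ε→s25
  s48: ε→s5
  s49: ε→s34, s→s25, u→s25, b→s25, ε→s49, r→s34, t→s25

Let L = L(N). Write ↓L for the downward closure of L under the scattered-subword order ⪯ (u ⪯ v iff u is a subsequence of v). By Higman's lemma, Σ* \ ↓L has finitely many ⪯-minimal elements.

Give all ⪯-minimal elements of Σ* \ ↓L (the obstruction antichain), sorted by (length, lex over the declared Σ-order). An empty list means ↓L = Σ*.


|Q|=50, |F|=23, |δ|=188 (37 ε).
min D↑ (19 st, q0=0, F={4}): 0:s→1,u→2,r→0,b→3,t→4 1:s→1,u→5,r→1,b→6,t→4 2:s→7,u→2,r→2,b→8,t→4 3:s→9,u→10,r→3,b→3,t→4 4:s→4,u→4,r→4,b→4,t→4 5:s→5,u→4,r→11,b→12,t→4 6:s→9,u→13,r→6,b→6,t→4 7:s→7,u→5,r→7,b→9,t→4 8:s→4,u→14,r→8,b→8,t→4 9:s→4,u→12,r→9,b→9,t→4 10:s→9,u→10,r→10,b→15,t→4 11:s→11,u→4,r→11,b→4,t→4 12:s→4,u→4,r→16,b→12,t→4 13:s→12,u→4,r→17,b→12,t→4 14:s→4,u→14,r→14,b→15,t→4 15:s→4,u→18,r→15,b→15,t→4 16:s→4,u→4,r→16,b→4,t→4 17:s→16,u→4,r→17,b→4,t→4 18:s→4,u→4,r→18,b→18,t→4 [Hopcroft].
't': |S_i|=[40, 9] end={s0,s10,s17,s20,s24,s25,s26,s36,s47} rej; 1/1 deletions ∈↓L.
'suu': run [40, 24, 18, 2] end={s10,s25} rej; 3/3 single-dels accept.
'ubs': |S_i|=[40, 34, 19, 2] end={s10,s25} ∉↓L; 3/3 deletions ∈↓L.
'bss': run [40, 31, 9, 2] end={s10,s25} rej; 3/3 single-dels accept.
'surb': |S_i|=[40, 24, 18, 12, 1] end={s25} ∉↓L; 4/4 del acc.
'bubuu': N↓-sim [40, 31, 26, 16, 12, 2] end={s25,s7} — reject; 5/5 del acc.
6 obstructions.

Antichain: [t, suu, ubs, bss, surb, bubuu].


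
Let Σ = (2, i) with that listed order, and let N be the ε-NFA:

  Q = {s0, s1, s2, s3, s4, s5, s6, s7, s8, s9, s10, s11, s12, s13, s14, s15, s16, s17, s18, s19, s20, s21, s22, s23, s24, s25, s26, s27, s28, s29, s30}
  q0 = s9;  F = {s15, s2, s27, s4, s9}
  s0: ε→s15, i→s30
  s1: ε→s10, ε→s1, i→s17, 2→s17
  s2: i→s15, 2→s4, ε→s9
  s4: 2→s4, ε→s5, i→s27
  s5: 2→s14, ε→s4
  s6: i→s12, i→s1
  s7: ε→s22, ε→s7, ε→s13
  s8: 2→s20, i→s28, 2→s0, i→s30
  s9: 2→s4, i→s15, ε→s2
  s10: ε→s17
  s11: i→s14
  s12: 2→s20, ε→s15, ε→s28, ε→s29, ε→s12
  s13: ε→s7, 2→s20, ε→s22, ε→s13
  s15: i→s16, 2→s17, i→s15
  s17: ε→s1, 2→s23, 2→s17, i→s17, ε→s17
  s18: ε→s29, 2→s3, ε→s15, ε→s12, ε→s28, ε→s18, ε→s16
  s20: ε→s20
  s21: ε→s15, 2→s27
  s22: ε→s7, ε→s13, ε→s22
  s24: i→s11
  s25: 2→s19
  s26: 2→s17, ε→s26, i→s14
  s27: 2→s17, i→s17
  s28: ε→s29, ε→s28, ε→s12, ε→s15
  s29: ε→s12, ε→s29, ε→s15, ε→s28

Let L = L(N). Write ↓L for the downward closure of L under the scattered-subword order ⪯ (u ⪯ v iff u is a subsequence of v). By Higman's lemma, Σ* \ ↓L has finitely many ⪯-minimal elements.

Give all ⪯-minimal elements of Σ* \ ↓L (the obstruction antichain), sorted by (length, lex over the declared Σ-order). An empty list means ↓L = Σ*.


|Q|=31, |F|=5, |δ|=73 (40 ε).
min D↑ (5 st, q0=0, F={4}): 0:2→1,i→2 1:2→1,i→3 2:2→4,i→2 3:2→4,i→4 4:2→4,i→4 (ε-aug+det+¬).
'i2': N↓-sim [12, 7, 4] end={s1,s10,s17,s23} — reject; 2/2 deletions ∈↓L.
'2ii': |S_i|=[12, 8, 5, 4] end={s1,s10,s17,s23} ∉↓L; 3/3 del acc.
2 obstructions.

min(Σ*\↓L) = [i2, 2ii].


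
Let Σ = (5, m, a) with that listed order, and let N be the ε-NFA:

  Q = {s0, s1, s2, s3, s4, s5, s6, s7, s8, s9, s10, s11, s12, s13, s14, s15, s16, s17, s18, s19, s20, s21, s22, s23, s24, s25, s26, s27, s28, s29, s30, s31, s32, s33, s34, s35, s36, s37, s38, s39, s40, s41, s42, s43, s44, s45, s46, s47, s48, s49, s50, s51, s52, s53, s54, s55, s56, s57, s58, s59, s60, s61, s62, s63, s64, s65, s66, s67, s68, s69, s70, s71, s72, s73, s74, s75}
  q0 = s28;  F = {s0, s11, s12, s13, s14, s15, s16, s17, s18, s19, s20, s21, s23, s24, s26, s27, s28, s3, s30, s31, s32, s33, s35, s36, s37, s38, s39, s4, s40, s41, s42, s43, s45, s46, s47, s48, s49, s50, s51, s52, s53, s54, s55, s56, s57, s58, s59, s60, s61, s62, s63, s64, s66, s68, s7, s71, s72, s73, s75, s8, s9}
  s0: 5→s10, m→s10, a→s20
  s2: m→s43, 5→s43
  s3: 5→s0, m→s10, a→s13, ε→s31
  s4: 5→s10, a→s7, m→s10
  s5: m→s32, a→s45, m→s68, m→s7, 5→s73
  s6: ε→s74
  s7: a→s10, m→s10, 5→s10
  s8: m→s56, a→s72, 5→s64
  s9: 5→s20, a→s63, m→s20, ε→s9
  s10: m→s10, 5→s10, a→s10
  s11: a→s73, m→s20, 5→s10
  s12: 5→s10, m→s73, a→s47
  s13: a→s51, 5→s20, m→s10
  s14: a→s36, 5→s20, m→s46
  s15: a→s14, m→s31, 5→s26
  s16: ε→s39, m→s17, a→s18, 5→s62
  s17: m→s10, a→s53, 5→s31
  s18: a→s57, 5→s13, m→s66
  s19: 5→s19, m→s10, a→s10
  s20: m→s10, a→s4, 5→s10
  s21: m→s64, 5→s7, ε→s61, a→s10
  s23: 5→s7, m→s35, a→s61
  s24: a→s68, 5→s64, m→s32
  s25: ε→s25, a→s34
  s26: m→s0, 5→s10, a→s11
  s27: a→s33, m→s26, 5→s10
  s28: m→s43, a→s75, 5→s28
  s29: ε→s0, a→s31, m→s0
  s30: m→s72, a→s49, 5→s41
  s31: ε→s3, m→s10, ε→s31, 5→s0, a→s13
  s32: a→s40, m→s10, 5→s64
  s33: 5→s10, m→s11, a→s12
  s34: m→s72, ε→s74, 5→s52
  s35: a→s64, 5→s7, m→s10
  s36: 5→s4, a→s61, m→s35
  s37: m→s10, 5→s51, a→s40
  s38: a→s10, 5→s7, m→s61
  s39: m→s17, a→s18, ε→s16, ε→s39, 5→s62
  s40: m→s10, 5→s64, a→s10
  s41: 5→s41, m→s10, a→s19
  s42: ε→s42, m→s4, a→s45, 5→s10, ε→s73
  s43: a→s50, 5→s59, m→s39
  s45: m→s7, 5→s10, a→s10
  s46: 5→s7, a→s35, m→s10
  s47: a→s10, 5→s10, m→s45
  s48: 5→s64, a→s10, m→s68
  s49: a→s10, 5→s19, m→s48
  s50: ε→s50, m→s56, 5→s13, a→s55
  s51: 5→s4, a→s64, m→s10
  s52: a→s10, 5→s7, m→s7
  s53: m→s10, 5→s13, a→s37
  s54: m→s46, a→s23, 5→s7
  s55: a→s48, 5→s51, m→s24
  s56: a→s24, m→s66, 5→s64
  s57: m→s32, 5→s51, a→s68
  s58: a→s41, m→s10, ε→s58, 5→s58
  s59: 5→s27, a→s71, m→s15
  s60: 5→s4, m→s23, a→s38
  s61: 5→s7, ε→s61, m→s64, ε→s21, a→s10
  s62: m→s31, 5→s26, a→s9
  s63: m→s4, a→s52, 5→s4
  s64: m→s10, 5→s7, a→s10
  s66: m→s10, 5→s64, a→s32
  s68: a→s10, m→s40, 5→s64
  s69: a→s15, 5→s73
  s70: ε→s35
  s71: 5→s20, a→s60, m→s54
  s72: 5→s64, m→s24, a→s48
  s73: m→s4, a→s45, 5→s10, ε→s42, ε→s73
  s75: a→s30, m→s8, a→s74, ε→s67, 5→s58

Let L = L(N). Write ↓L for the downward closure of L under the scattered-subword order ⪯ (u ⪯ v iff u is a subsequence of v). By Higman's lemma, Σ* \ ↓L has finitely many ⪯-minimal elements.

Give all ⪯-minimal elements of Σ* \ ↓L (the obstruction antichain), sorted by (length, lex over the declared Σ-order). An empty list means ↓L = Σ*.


|Q|=76, |F|=61, |δ|=223 (22 ε).
min D↑ (58 st, q0=0, F={18}): 0:5→0,m→1,a→2 1:5→3,m→4,a→5 2:5→6,m→7,a→8 3:5→9,m→10,a→11 4:5→12,m→13,a→14 5:5→15,m→16,a→17 6:5→6,m→18,a→19 7:5→20,m→16,a→21 8:5→19,m→21,a→22 9:5→18,m→23,a→24 10:5→23,m→25,a→26 11:5→27,m→28,a→29 12:5→23,m→25,a→30 13:5→25,m→18,a→31 14:5→15,m→32,a→33 15:5→27,m→18,a→34 16:5→20,m→32,a→35 17:5→34,m→35,a→36 18:5→18,m→18,a→18 19:5→19,m→18,a→37 20:5→38,m→18,a→18 21:5→20,m→35,a→36 22:5→37,m→36,a→18 23:5→18,m→39,a→40 24:5→18,m→40,a→41 25:5→39,m→18,a→15 26:5→27,m→42,a→43 27:5→18,m→18,a→44 28:5→38,m→42,a→45 29:5→44,m→45,a→46 30:5→27,m→27,a→47 31:5→15,m→18,a→48 32:5→20,m→18,a→49 33:5→34,m→49,a→50 34:5→44,m→18,a→20 35:5→20,m→49,a→50 36:5→20,m→50,a→18 37:5→37,m→18,a→18 38:5→18,m→18,a→18 39:5→18,m→18,a→27 40:5→18,m→27,a→51 41:5→18,m→51,a→52 42:5→38,m→18,a→53 43:5→44,m→53,a→54 44:5→18,m→18,a→38 45:5→38,m→53,a→54 46:5→38,m→54,a→18 47:5→44,m→44,a→55 48:5→34,m→18,a→56 49:5→20,m→18,a→56 50:5→20,m→56,a→18 51:5→18,m→44,a→57 52:5→18,m→57,a→18 53:5→38,m→18,a→20 54:5→38,m→20,a→18 55:5→38,m→38,a→18 56:5→20,m→18,a→18 57:5→18,m→38,a→18 (ε-aug+det+¬).
'a5m': N↓-sim [64, 51, 10, 1] end={s10} rej; 3/3 del acc.
'm555': N↓-sim [64, 55, 36, 14, 1] end={s10} — reject; 4/4 single-dels accept.
'mmmm': N↓-sim [64, 55, 41, 18, 1] end={s10} — reject; 4/4 deletions ∈↓L.
'am5a': run [64, 51, 24, 3, 1] end={s10} — reject; 4/4 single-dels accept.
'aaaa': N↓-sim [64, 51, 33, 14, 1] end={s10} rej; 4/4 single-dels accept.
'mm5am5': N↓-sim [64, 55, 41, 19, 14, 4, 1] end={s10} ∉↓L; 6/6 single-dels accept.
6 obstructions.

min(Σ*\↓L) = [a5m, m555, mmmm, am5a, aaaa, mm5am5].


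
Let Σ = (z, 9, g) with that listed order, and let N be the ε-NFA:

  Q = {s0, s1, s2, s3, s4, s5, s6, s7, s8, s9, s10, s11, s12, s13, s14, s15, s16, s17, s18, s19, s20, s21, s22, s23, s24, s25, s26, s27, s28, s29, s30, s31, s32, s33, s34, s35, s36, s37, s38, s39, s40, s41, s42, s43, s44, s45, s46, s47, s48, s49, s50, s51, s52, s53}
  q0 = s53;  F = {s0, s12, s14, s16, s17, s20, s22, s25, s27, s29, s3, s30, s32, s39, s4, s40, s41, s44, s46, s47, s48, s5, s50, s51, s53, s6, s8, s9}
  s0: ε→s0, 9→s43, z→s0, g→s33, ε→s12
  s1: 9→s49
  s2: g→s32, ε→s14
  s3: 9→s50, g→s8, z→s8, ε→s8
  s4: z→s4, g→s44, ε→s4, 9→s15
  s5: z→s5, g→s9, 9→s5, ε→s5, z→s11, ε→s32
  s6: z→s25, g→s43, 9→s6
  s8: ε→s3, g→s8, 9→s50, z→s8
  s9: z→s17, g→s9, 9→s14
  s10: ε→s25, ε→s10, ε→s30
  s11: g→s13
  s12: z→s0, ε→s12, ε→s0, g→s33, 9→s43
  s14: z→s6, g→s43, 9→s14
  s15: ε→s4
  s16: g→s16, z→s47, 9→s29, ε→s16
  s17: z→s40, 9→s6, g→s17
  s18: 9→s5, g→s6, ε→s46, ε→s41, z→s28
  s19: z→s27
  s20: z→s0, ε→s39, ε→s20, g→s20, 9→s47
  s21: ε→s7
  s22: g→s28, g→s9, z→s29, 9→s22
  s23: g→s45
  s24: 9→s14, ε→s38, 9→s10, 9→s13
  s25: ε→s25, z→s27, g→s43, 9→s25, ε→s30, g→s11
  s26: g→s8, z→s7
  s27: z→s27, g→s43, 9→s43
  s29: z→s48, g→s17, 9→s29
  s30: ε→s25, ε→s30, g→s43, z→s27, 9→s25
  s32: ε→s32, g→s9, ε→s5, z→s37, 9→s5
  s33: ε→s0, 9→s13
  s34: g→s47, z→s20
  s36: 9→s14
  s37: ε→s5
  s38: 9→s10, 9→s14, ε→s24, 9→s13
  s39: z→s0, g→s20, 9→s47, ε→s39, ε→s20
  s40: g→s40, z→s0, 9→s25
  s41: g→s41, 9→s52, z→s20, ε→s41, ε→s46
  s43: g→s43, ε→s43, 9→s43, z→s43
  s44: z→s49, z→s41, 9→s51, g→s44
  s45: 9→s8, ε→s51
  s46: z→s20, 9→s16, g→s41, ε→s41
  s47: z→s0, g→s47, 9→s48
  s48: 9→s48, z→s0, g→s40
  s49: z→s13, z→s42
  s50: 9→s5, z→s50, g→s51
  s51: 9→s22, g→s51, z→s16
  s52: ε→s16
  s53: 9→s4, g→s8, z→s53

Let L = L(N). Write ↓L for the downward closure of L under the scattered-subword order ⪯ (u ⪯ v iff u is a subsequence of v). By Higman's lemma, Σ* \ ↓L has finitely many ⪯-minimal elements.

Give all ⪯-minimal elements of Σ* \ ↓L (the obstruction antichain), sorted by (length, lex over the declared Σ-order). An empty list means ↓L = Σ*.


A = [9gzzz9, g99g9g].

|Q|=54, |F|=28, |δ|=152 (38 ε).
min D↑ (23 st, q0=0, F={17}): 0:z→0,9→1,g→2 1:z→1,9→1,g→3 2:z→2,9→4,g→2 3:z→5,9→6,g→3 4:z→4,9→7,g→6 5:z→8,9→9,g→5 6:z→9,9→10,g→6 7:z→7,9→7,g→11 8:z→12,9→13,g→8 9:z→13,9→14,g→9 10:z→14,9→10,g→11 11:z→15,9→16,g→11 12:z→12,9→17,g→12 13:z→12,9→18,g→13 14:z→18,9→14,g→15 15:z→19,9→20,g→15 16:z→20,9→16,g→17 17:z→17,9→17,g→17 18:z→12,9→18,g→19 19:z→12,9→21,g→19 20:z→21,9→20,g→17 21:z→22,9→21,g→17 22:z→22,9→17,g→17 [Hopcroft].
'9gzzz9': |S_i|=[38, 35, 29, 23, 15, 6, 2] end={s13,s43} — reject; 6/6 deletions ∈↓L.
'g99g9g': |S_i|=[38, 35, 26, 21, 15, 8, 3] end={s11,s13,s43} — reject; 6/6 deletions ∈↓L.
2 obstructions.


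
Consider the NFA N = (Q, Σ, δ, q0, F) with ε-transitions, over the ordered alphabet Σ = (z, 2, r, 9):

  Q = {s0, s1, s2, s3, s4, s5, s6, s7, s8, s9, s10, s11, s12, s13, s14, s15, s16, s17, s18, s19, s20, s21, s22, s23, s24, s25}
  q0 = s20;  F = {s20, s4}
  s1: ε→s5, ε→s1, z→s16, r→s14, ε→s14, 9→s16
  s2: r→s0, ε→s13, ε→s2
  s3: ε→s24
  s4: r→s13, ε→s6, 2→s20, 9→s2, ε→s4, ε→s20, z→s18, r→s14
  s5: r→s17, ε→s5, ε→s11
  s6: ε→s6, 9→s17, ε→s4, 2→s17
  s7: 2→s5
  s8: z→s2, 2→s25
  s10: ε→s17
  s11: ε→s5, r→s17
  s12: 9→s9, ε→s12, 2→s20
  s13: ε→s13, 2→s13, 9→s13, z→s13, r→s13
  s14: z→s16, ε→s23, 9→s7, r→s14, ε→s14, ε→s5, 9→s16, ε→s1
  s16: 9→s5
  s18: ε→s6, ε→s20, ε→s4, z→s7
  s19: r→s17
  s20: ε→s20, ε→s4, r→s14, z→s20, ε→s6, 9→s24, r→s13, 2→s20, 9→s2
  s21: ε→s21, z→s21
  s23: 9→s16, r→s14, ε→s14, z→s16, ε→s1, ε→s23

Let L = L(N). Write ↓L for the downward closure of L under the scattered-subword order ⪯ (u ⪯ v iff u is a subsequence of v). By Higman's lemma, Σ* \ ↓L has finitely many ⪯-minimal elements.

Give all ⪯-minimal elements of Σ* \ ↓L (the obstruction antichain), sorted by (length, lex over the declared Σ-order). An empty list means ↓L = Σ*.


|Q|=26, |F|=2, |δ|=70 (31 ε).
min D↑ (2 st, q0=0, F={1}): 0:z→0,2→0,r→1,9→1 1:z→1,2→1,r→1,9→1 (ε-aug+det+¬).
'r': run [16, 10] end={s0,s1,s11,s13,s14,s16,s17,s23,s5,s7} rej; 1/1 del acc.
'9': run [16, 9] end={s0,s11,s13,s16,s17,s2,s24,s5,s7} — reject; 1/1 deletions ∈↓L.
2 words, ⪯-incomp.

A = [r, 9].


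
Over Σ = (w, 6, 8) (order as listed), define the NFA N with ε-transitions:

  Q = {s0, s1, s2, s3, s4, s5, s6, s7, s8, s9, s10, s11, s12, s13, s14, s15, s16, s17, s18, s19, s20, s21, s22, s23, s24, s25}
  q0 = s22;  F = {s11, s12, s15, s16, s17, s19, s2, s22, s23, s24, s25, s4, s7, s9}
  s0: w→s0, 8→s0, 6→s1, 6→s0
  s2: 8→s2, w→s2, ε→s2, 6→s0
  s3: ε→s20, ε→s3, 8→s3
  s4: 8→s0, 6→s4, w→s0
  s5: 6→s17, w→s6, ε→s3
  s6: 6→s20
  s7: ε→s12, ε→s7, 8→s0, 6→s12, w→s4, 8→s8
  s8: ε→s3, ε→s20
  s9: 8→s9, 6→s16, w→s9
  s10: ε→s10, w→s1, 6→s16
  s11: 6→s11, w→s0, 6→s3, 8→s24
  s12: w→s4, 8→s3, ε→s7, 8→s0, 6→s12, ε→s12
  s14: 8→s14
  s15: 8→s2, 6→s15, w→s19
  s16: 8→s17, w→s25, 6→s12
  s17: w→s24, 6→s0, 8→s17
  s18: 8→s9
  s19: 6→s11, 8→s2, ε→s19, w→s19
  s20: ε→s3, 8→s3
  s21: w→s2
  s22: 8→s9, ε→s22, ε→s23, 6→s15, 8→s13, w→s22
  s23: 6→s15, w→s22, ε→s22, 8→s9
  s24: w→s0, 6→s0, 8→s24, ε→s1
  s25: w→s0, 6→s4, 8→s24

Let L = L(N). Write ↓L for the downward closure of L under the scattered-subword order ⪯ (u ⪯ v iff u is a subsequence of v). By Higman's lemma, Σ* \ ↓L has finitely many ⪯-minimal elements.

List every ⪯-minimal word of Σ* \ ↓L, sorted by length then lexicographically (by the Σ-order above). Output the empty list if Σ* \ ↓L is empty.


min(Σ*\↓L) = [686, 6w6w, 86ww, 8668].

|Q|=26, |F|=14, |δ|=77 (17 ε).
min D↑ (13 st, q0=0, F={7}): 0:w→0,6→1,8→2 1:w→3,6→1,8→4 2:w→2,6→5,8→2 3:w→3,6→6,8→4 4:w→4,6→7,8→4 5:w→8,6→9,8→10 6:w→7,6→6,8→11 7:w→7,6→7,8→7 8:w→7,6→12,8→11 9:w→12,6→9,8→7 10:w→11,6→7,8→10 11:w→7,6→7,8→11 12:w→7,6→12,8→7 [Hopcroft].
'686': N↓-sim [20, 16, 8, 2] end={s0,s1} — reject; 3/3 del acc.
'6w6w': |S_i|=[20, 16, 10, 7, 2] end={s0,s1} ∉↓L; 4/4 single-dels accept.
'86ww': run [20, 15, 12, 5, 2] end={s0,s1} — reject; 4/4 single-dels accept.
'8668': |S_i|=[20, 15, 12, 8, 5] end={s0,s1,s20,s3,s8} ∉↓L; 4/4 deletions ∈↓L.
4 obstructions.


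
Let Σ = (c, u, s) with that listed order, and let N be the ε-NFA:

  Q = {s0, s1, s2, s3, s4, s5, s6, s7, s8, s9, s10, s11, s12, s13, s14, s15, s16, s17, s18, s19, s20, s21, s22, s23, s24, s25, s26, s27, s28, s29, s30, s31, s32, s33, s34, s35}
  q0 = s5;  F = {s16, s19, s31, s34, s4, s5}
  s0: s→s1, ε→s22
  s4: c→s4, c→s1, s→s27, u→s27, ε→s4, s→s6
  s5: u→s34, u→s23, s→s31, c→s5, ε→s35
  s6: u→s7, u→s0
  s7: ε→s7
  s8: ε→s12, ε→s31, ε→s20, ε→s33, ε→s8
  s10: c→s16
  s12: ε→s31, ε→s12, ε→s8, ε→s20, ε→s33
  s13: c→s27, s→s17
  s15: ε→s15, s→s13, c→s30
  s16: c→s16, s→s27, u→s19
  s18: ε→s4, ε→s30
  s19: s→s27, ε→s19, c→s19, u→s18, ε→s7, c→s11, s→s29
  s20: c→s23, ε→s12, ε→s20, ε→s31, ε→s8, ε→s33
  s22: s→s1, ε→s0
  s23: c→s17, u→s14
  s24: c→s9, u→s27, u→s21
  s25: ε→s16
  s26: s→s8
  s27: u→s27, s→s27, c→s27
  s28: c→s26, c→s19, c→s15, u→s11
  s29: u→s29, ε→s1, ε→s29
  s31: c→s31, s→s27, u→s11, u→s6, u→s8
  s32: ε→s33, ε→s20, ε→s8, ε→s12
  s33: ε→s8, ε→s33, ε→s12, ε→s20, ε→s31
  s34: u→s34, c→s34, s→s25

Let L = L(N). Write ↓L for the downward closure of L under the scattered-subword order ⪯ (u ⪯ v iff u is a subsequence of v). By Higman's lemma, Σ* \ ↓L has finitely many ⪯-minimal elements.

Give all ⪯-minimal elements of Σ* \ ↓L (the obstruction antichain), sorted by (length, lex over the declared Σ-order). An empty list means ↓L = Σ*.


|Q|=36, |F|=6, |δ|=86 (37 ε).
min D↑ (7 st, q0=0, F={4}): 0:c→0,u→1,s→2 1:c→1,u→1,s→3 2:c→2,u→2,s→4 3:c→3,u→5,s→4 4:c→4,u→4,s→4 5:c→5,u→6,s→4 6:c→6,u→4,s→4.
'ss': N↓-sim [25, 22, 7] end={s0,s1,s22,s27,s29,s6,s7} rej; 2/2 deletions ∈↓L.
'usuuu': |S_i|=[25, 23, 14, 12, 10, 6] end={s0,s1,s22,s27,s29,s7} rej; 5/5 deletions ∈↓L.
2 minimals (antichain).

Antichain: [ss, usuuu].
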